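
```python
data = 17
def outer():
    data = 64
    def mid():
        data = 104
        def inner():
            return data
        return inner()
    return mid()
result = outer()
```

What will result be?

Step 1: Three levels of shadowing: global 17, outer 64, mid 104.
Step 2: inner() finds data = 104 in enclosing mid() scope.
Step 3: result = 104

The answer is 104.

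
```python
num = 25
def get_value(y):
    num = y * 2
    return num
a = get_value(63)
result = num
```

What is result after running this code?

Step 1: Global num = 25.
Step 2: get_value(63) creates local num = 63 * 2 = 126.
Step 3: Global num unchanged because no global keyword. result = 25

The answer is 25.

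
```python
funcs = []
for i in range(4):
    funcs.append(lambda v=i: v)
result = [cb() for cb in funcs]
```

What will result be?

Step 1: Default arg v=i captures i at each iteration.
Step 2: Each lambda has its own default: 0, 1, ..., 3.
Step 3: result = [0, 1, 2, 3]

The answer is [0, 1, 2, 3].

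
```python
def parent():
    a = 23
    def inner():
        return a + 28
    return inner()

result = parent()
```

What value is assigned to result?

Step 1: parent() defines a = 23.
Step 2: inner() reads a = 23 from enclosing scope, returns 23 + 28 = 51.
Step 3: result = 51

The answer is 51.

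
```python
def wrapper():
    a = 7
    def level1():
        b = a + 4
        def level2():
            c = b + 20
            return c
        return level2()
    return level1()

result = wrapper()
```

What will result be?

Step 1: a = 7. b = a + 4 = 11.
Step 2: c = b + 20 = 11 + 20 = 31.
Step 3: result = 31

The answer is 31.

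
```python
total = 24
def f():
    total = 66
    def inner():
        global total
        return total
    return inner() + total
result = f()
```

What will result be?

Step 1: Global total = 24. f() shadows with local total = 66.
Step 2: inner() uses global keyword, so inner() returns global total = 24.
Step 3: f() returns 24 + 66 = 90

The answer is 90.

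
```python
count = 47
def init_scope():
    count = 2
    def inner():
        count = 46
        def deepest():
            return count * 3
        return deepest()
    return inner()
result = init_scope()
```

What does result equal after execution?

Step 1: deepest() looks up count through LEGB: not local, finds count = 46 in enclosing inner().
Step 2: Returns 46 * 3 = 138.
Step 3: result = 138

The answer is 138.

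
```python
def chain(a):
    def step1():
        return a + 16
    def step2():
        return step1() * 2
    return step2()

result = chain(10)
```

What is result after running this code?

Step 1: chain(10) captures a = 10.
Step 2: step2() calls step1() which returns 10 + 16 = 26.
Step 3: step2() returns 26 * 2 = 52

The answer is 52.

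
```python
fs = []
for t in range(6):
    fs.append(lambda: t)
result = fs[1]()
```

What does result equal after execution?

Step 1: The loop creates 6 lambdas, all referencing the same variable t.
Step 2: After the loop, t = 5 (final value).
Step 3: fs[1]() looks up t at call time and finds 5. This is the late binding gotcha. result = 5

The answer is 5.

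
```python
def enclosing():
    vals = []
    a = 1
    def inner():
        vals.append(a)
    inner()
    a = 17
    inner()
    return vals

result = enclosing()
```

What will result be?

Step 1: a = 1. inner() appends current a to vals.
Step 2: First inner(): appends 1. Then a = 17.
Step 3: Second inner(): appends 17 (closure sees updated a). result = [1, 17]

The answer is [1, 17].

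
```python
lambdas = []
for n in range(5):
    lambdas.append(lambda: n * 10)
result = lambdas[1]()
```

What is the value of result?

Step 1: All lambdas reference the same variable n (late binding).
Step 2: After the loop, n = 4. Every lambda returns n * 10.
Step 3: lambdas[1]() = 4 * 10 = 40

The answer is 40.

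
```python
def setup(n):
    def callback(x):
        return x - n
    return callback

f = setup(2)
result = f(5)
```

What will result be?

Step 1: setup(2) creates a closure capturing n = 2.
Step 2: f(5) computes 5 - 2 = 3.
Step 3: result = 3

The answer is 3.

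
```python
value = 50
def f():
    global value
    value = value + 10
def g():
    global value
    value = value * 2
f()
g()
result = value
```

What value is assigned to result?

Step 1: value = 50.
Step 2: f() adds 10: value = 50 + 10 = 60.
Step 3: g() doubles: value = 60 * 2 = 120.
Step 4: result = 120

The answer is 120.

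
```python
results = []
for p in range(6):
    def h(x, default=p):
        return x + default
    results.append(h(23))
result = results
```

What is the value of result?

Step 1: Default argument default=p is evaluated at function definition time.
Step 2: Each iteration creates h with default = current p value.
Step 3: h(23) returns 23 + default. results = [23, 24, 25, 26, 27, 28]

The answer is [23, 24, 25, 26, 27, 28].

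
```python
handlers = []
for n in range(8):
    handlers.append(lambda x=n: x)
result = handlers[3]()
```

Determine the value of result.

Step 1: Default argument x=n captures n's value at each iteration.
Step 2: handlers[3] captured x = 3 when n was 3.
Step 3: result = 3

The answer is 3.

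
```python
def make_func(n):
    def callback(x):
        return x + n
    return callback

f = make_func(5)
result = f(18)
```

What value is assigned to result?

Step 1: make_func(5) creates a closure that captures n = 5.
Step 2: f(18) calls the closure with x = 18, returning 18 + 5 = 23.
Step 3: result = 23

The answer is 23.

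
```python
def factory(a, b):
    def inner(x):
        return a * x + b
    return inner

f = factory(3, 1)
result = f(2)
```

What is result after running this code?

Step 1: factory(3, 1) captures a = 3, b = 1.
Step 2: f(2) computes 3 * 2 + 1 = 7.
Step 3: result = 7

The answer is 7.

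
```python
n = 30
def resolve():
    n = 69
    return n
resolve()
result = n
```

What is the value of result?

Step 1: n = 30 globally.
Step 2: resolve() creates a LOCAL n = 69 (no global keyword!).
Step 3: The global n is unchanged. result = 30

The answer is 30.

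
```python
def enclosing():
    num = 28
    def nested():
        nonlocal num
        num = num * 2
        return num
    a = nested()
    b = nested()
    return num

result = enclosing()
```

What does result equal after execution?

Step 1: num starts at 28.
Step 2: First nested(): num = 28 * 2 = 56.
Step 3: Second nested(): num = 56 * 2 = 112.
Step 4: result = 112

The answer is 112.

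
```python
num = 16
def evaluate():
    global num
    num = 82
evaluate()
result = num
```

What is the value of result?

Step 1: num = 16 globally.
Step 2: evaluate() declares global num and sets it to 82.
Step 3: After evaluate(), global num = 82. result = 82

The answer is 82.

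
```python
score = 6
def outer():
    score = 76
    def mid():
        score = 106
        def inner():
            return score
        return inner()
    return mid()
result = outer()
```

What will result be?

Step 1: Three levels of shadowing: global 6, outer 76, mid 106.
Step 2: inner() finds score = 106 in enclosing mid() scope.
Step 3: result = 106

The answer is 106.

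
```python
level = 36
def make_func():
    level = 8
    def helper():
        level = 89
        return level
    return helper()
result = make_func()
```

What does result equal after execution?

Step 1: Three scopes define level: global (36), make_func (8), helper (89).
Step 2: helper() has its own local level = 89, which shadows both enclosing and global.
Step 3: result = 89 (local wins in LEGB)

The answer is 89.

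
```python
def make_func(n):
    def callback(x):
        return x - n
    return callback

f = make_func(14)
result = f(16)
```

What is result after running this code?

Step 1: make_func(14) creates a closure capturing n = 14.
Step 2: f(16) computes 16 - 14 = 2.
Step 3: result = 2

The answer is 2.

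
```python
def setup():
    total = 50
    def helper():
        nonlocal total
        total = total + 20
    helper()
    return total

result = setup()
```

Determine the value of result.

Step 1: setup() sets total = 50.
Step 2: helper() uses nonlocal to modify total in setup's scope: total = 50 + 20 = 70.
Step 3: setup() returns the modified total = 70

The answer is 70.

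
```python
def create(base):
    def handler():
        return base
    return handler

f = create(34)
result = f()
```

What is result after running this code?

Step 1: create(34) creates closure capturing base = 34.
Step 2: f() returns the captured base = 34.
Step 3: result = 34

The answer is 34.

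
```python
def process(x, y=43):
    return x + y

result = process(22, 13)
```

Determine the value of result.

Step 1: process(22, 13) overrides default y with 13.
Step 2: Returns 22 + 13 = 35.
Step 3: result = 35

The answer is 35.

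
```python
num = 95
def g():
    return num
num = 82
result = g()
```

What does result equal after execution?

Step 1: num is first set to 95, then reassigned to 82.
Step 2: g() is called after the reassignment, so it looks up the current global num = 82.
Step 3: result = 82

The answer is 82.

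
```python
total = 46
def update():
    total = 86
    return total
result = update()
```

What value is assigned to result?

Step 1: Global total = 46.
Step 2: update() creates local total = 86, shadowing the global.
Step 3: Returns local total = 86. result = 86

The answer is 86.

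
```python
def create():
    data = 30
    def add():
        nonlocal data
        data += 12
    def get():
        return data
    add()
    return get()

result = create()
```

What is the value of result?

Step 1: data = 30. add() modifies it via nonlocal, get() reads it.
Step 2: add() makes data = 30 + 12 = 42.
Step 3: get() returns 42. result = 42

The answer is 42.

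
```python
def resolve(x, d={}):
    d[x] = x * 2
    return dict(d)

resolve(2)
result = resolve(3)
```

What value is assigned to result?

Step 1: Mutable default dict is shared across calls.
Step 2: First call adds 2: 4. Second call adds 3: 6.
Step 3: result = {2: 4, 3: 6}

The answer is {2: 4, 3: 6}.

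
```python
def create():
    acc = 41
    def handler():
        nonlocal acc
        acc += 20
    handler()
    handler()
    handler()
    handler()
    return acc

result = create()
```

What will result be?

Step 1: acc starts at 41.
Step 2: handler() is called 4 times, each adding 20.
Step 3: acc = 41 + 20 * 4 = 121

The answer is 121.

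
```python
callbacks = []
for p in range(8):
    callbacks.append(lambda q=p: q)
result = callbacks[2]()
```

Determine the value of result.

Step 1: Default argument q=p captures p's value at each iteration.
Step 2: callbacks[2] captured q = 2 when p was 2.
Step 3: result = 2

The answer is 2.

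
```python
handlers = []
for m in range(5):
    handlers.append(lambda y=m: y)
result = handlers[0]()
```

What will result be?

Step 1: Default argument y=m captures m's value at each iteration.
Step 2: handlers[0] captured y = 0 when m was 0.
Step 3: result = 0

The answer is 0.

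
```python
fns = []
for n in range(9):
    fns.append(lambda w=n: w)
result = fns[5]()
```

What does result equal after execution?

Step 1: Default argument w=n captures n's value at each iteration.
Step 2: fns[5] captured w = 5 when n was 5.
Step 3: result = 5

The answer is 5.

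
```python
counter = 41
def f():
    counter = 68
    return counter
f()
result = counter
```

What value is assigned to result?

Step 1: Global counter = 41.
Step 2: f() creates local counter = 68 (shadow, not modification).
Step 3: After f() returns, global counter is unchanged. result = 41

The answer is 41.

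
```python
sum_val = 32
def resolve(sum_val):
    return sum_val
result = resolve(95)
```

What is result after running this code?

Step 1: Global sum_val = 32.
Step 2: resolve(95) takes parameter sum_val = 95, which shadows the global.
Step 3: result = 95

The answer is 95.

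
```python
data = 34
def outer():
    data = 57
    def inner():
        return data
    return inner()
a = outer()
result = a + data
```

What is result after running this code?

Step 1: outer() has local data = 57. inner() reads from enclosing.
Step 2: outer() returns 57. Global data = 34 unchanged.
Step 3: result = 57 + 34 = 91

The answer is 91.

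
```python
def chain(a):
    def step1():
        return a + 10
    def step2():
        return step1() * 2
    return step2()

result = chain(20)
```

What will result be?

Step 1: chain(20) captures a = 20.
Step 2: step2() calls step1() which returns 20 + 10 = 30.
Step 3: step2() returns 30 * 2 = 60

The answer is 60.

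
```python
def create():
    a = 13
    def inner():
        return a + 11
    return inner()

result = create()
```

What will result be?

Step 1: create() defines a = 13.
Step 2: inner() reads a = 13 from enclosing scope, returns 13 + 11 = 24.
Step 3: result = 24

The answer is 24.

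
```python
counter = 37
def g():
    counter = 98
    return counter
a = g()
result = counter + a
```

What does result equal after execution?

Step 1: Global counter = 37. g() returns local counter = 98.
Step 2: a = 98. Global counter still = 37.
Step 3: result = 37 + 98 = 135

The answer is 135.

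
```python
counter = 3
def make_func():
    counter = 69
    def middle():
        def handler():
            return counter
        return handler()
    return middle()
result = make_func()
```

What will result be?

Step 1: make_func() defines counter = 69. middle() and handler() have no local counter.
Step 2: handler() checks local (none), enclosing middle() (none), enclosing make_func() and finds counter = 69.
Step 3: result = 69

The answer is 69.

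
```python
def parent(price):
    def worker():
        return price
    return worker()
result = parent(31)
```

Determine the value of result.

Step 1: parent(31) binds parameter price = 31.
Step 2: worker() looks up price in enclosing scope and finds the parameter price = 31.
Step 3: result = 31

The answer is 31.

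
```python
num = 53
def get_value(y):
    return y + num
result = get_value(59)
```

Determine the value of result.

Step 1: num = 53 is defined globally.
Step 2: get_value(59) uses parameter y = 59 and looks up num from global scope = 53.
Step 3: result = 59 + 53 = 112

The answer is 112.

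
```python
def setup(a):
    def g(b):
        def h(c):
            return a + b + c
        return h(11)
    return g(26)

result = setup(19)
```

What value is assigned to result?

Step 1: a = 19, b = 26, c = 11 across three nested scopes.
Step 2: h() accesses all three via LEGB rule.
Step 3: result = 19 + 26 + 11 = 56

The answer is 56.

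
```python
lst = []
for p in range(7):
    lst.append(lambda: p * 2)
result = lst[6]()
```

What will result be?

Step 1: All lambdas reference the same variable p (late binding).
Step 2: After the loop, p = 6. Every lambda returns p * 2.
Step 3: lst[6]() = 6 * 2 = 12

The answer is 12.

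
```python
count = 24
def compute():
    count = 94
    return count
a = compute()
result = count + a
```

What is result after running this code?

Step 1: Global count = 24. compute() returns local count = 94.
Step 2: a = 94. Global count still = 24.
Step 3: result = 24 + 94 = 118

The answer is 118.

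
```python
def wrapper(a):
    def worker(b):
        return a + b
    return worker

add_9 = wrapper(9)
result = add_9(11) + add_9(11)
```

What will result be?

Step 1: add_9 captures a = 9.
Step 2: add_9(11) = 9 + 11 = 20, called twice.
Step 3: result = 20 + 20 = 40

The answer is 40.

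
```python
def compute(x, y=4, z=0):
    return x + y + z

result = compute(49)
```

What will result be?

Step 1: compute(49) uses defaults y = 4, z = 0.
Step 2: Returns 49 + 4 + 0 = 53.
Step 3: result = 53

The answer is 53.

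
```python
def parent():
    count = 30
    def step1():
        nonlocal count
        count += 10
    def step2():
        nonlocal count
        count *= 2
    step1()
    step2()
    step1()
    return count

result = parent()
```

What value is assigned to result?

Step 1: count = 30.
Step 2: step1(): count = 30 + 10 = 40.
Step 3: step2(): count = 40 * 2 = 80.
Step 4: step1(): count = 80 + 10 = 90. result = 90

The answer is 90.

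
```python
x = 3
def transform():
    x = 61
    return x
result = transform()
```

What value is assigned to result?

Step 1: Global x = 3.
Step 2: transform() creates local x = 61, shadowing the global.
Step 3: Returns local x = 61. result = 61

The answer is 61.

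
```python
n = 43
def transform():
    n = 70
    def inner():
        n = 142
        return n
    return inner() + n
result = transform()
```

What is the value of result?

Step 1: transform() has local n = 70. inner() has local n = 142.
Step 2: inner() returns its local n = 142.
Step 3: transform() returns 142 + its own n (70) = 212

The answer is 212.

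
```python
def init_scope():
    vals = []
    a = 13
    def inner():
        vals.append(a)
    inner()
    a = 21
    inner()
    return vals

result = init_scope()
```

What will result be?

Step 1: a = 13. inner() appends current a to vals.
Step 2: First inner(): appends 13. Then a = 21.
Step 3: Second inner(): appends 21 (closure sees updated a). result = [13, 21]

The answer is [13, 21].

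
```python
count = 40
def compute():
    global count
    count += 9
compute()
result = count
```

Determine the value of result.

Step 1: count = 40 globally.
Step 2: compute() modifies global count: count += 9 = 49.
Step 3: result = 49

The answer is 49.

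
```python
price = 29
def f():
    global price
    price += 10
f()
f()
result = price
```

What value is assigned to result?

Step 1: price = 29.
Step 2: First f(): price = 29 + 10 = 39.
Step 3: Second f(): price = 39 + 10 = 49. result = 49

The answer is 49.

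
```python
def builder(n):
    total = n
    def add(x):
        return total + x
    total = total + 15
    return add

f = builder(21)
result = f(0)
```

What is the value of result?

Step 1: builder(21) sets total = 21, then total = 21 + 15 = 36.
Step 2: Closures capture by reference, so add sees total = 36.
Step 3: f(0) returns 36 + 0 = 36

The answer is 36.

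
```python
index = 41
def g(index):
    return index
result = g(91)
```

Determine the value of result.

Step 1: Global index = 41.
Step 2: g(91) takes parameter index = 91, which shadows the global.
Step 3: result = 91

The answer is 91.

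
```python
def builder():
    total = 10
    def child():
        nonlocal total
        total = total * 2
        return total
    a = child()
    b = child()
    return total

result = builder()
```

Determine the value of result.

Step 1: total starts at 10.
Step 2: First child(): total = 10 * 2 = 20.
Step 3: Second child(): total = 20 * 2 = 40.
Step 4: result = 40

The answer is 40.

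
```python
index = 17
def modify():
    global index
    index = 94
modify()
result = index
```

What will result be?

Step 1: index = 17 globally.
Step 2: modify() declares global index and sets it to 94.
Step 3: After modify(), global index = 94. result = 94

The answer is 94.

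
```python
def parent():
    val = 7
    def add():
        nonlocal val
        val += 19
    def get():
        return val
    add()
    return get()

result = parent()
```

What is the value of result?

Step 1: val = 7. add() modifies it via nonlocal, get() reads it.
Step 2: add() makes val = 7 + 19 = 26.
Step 3: get() returns 26. result = 26

The answer is 26.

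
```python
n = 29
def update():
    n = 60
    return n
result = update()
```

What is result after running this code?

Step 1: Global n = 29.
Step 2: update() creates local n = 60, shadowing the global.
Step 3: Returns local n = 60. result = 60

The answer is 60.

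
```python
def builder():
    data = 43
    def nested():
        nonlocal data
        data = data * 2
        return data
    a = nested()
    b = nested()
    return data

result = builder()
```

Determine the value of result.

Step 1: data starts at 43.
Step 2: First nested(): data = 43 * 2 = 86.
Step 3: Second nested(): data = 86 * 2 = 172.
Step 4: result = 172

The answer is 172.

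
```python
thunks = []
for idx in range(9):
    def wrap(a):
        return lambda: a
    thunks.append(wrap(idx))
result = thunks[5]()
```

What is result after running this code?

Step 1: wrap(idx) creates a new scope capturing a = idx at call time.
Step 2: thunks[5] = wrap(5), so its lambda captures a = 5.
Step 3: result = 5 (closure factory fixes late binding)

The answer is 5.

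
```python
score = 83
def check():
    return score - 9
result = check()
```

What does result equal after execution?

Step 1: score = 83 is defined globally.
Step 2: check() looks up score from global scope = 83, then computes 83 - 9 = 74.
Step 3: result = 74

The answer is 74.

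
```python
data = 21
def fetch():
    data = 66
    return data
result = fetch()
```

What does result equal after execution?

Step 1: Global data = 21.
Step 2: fetch() creates local data = 66, shadowing the global.
Step 3: Returns local data = 66. result = 66

The answer is 66.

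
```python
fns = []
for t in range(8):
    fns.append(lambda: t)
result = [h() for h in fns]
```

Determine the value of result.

Step 1: All 8 lambdas share the same variable t.
Step 2: After the loop, t = 7.
Step 3: Each call returns 7. result = [7, 7, 7, 7, 7, 7, 7, 7]

The answer is [7, 7, 7, 7, 7, 7, 7, 7].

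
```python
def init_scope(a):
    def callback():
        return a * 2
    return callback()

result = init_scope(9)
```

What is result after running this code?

Step 1: init_scope(9) binds parameter a = 9.
Step 2: callback() accesses a = 9 from enclosing scope.
Step 3: result = 9 * 2 = 18

The answer is 18.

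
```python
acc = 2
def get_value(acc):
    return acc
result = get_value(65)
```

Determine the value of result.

Step 1: Global acc = 2.
Step 2: get_value(65) takes parameter acc = 65, which shadows the global.
Step 3: result = 65

The answer is 65.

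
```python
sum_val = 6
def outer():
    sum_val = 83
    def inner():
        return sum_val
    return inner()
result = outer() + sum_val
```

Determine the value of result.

Step 1: Global sum_val = 6. outer() shadows with sum_val = 83.
Step 2: inner() returns enclosing sum_val = 83. outer() = 83.
Step 3: result = 83 + global sum_val (6) = 89

The answer is 89.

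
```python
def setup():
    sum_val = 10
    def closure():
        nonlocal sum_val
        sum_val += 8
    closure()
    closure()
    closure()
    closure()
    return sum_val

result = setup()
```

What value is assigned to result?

Step 1: sum_val starts at 10.
Step 2: closure() is called 4 times, each adding 8.
Step 3: sum_val = 10 + 8 * 4 = 42

The answer is 42.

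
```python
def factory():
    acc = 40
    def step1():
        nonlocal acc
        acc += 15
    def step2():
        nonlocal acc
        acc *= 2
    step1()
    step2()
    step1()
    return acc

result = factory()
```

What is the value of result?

Step 1: acc = 40.
Step 2: step1(): acc = 40 + 15 = 55.
Step 3: step2(): acc = 55 * 2 = 110.
Step 4: step1(): acc = 110 + 15 = 125. result = 125

The answer is 125.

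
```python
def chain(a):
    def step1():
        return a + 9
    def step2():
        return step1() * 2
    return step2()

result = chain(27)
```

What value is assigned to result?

Step 1: chain(27) captures a = 27.
Step 2: step2() calls step1() which returns 27 + 9 = 36.
Step 3: step2() returns 36 * 2 = 72

The answer is 72.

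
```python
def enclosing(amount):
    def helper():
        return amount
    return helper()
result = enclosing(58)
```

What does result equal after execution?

Step 1: enclosing(58) binds parameter amount = 58.
Step 2: helper() looks up amount in enclosing scope and finds the parameter amount = 58.
Step 3: result = 58

The answer is 58.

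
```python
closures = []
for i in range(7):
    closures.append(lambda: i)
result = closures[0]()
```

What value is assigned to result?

Step 1: The loop creates 7 lambdas, all referencing the same variable i.
Step 2: After the loop, i = 6 (final value).
Step 3: closures[0]() looks up i at call time and finds 6. This is the late binding gotcha. result = 6

The answer is 6.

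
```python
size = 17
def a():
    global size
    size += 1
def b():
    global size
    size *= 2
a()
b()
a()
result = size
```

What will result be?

Step 1: size = 17.
Step 2: a(): size = 17 + 1 = 18.
Step 3: b(): size = 18 * 2 = 36.
Step 4: a(): size = 36 + 1 = 37

The answer is 37.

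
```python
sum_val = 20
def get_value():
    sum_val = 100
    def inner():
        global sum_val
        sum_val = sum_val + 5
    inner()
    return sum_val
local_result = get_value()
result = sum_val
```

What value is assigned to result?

Step 1: Global sum_val = 20. get_value() creates local sum_val = 100.
Step 2: inner() declares global sum_val and adds 5: global sum_val = 20 + 5 = 25.
Step 3: get_value() returns its local sum_val = 100 (unaffected by inner).
Step 4: result = global sum_val = 25

The answer is 25.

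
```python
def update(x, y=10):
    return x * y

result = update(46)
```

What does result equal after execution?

Step 1: update(46) uses default y = 10.
Step 2: Returns 46 * 10 = 460.
Step 3: result = 460

The answer is 460.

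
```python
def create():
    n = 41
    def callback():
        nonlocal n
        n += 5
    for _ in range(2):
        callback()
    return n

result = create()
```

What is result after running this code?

Step 1: n = 41.
Step 2: callback() is called 2 times in a loop, each adding 5 via nonlocal.
Step 3: n = 41 + 5 * 2 = 51

The answer is 51.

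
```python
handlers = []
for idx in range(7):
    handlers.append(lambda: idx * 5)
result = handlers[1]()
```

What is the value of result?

Step 1: All lambdas reference the same variable idx (late binding).
Step 2: After the loop, idx = 6. Every lambda returns idx * 5.
Step 3: handlers[1]() = 6 * 5 = 30

The answer is 30.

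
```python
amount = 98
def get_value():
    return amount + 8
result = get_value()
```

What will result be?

Step 1: amount = 98 is defined globally.
Step 2: get_value() looks up amount from global scope = 98, then computes 98 + 8 = 106.
Step 3: result = 106

The answer is 106.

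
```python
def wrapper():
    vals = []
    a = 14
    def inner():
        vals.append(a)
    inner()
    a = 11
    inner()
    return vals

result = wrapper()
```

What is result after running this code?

Step 1: a = 14. inner() appends current a to vals.
Step 2: First inner(): appends 14. Then a = 11.
Step 3: Second inner(): appends 11 (closure sees updated a). result = [14, 11]

The answer is [14, 11].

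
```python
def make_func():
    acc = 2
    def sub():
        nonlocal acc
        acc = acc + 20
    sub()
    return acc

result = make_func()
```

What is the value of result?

Step 1: make_func() sets acc = 2.
Step 2: sub() uses nonlocal to modify acc in make_func's scope: acc = 2 + 20 = 22.
Step 3: make_func() returns the modified acc = 22

The answer is 22.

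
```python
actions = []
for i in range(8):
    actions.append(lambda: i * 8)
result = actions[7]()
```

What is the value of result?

Step 1: All lambdas reference the same variable i (late binding).
Step 2: After the loop, i = 7. Every lambda returns i * 8.
Step 3: actions[7]() = 7 * 8 = 56

The answer is 56.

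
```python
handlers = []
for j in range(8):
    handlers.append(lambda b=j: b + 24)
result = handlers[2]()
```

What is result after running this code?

Step 1: Default argument b=j captures j's value at definition time.
Step 2: handlers[2] was defined when j = 2, so b defaults to 2.
Step 3: result = 2 + 24 = 26 (default arg fixes the late binding issue)

The answer is 26.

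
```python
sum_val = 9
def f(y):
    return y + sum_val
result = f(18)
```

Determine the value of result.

Step 1: sum_val = 9 is defined globally.
Step 2: f(18) uses parameter y = 18 and looks up sum_val from global scope = 9.
Step 3: result = 18 + 9 = 27

The answer is 27.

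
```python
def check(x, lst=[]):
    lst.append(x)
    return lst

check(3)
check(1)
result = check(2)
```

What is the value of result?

Step 1: Mutable default argument gotcha! The list [] is created once.
Step 2: Each call appends to the SAME list: [3], [3, 1], [3, 1, 2].
Step 3: result = [3, 1, 2]

The answer is [3, 1, 2].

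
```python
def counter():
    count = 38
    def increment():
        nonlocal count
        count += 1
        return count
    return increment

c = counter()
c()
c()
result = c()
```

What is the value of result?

Step 1: counter() creates closure with count = 38.
Step 2: Each c() call increments count via nonlocal. After 3 calls: 38 + 3 = 41.
Step 3: result = 41

The answer is 41.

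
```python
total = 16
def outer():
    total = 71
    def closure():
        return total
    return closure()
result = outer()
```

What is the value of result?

Step 1: total = 16 globally, but outer() defines total = 71 locally.
Step 2: closure() looks up total. Not in local scope, so checks enclosing scope (outer) and finds total = 71.
Step 3: result = 71

The answer is 71.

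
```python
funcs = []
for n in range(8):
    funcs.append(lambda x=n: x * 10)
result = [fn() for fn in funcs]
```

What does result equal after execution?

Step 1: Default arg x=n captures n at each iteration.
Step 2: funcs[k] has x defaulting to k, returns k * 10.
Step 3: result = [0, 10, 20, 30, 40, 50, 60, 70]

The answer is [0, 10, 20, 30, 40, 50, 60, 70].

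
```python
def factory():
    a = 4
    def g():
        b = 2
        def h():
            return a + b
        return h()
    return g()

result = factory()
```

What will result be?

Step 1: factory() defines a = 4. g() defines b = 2.
Step 2: h() accesses both from enclosing scopes: a = 4, b = 2.
Step 3: result = 4 + 2 = 6

The answer is 6.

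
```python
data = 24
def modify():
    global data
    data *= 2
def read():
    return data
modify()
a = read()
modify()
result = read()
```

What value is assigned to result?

Step 1: data = 24.
Step 2: First modify(): data = 24 * 2 = 48.
Step 3: Second modify(): data = 48 * 2 = 96.
Step 4: read() returns 96

The answer is 96.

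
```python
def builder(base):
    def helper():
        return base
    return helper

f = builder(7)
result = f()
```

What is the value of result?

Step 1: builder(7) creates closure capturing base = 7.
Step 2: f() returns the captured base = 7.
Step 3: result = 7

The answer is 7.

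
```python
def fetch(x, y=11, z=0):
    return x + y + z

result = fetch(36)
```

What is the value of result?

Step 1: fetch(36) uses defaults y = 11, z = 0.
Step 2: Returns 36 + 11 + 0 = 47.
Step 3: result = 47

The answer is 47.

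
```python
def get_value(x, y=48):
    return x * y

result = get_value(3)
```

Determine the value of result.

Step 1: get_value(3) uses default y = 48.
Step 2: Returns 3 * 48 = 144.
Step 3: result = 144

The answer is 144.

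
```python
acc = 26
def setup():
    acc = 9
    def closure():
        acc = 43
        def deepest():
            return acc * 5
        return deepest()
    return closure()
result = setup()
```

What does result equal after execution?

Step 1: deepest() looks up acc through LEGB: not local, finds acc = 43 in enclosing closure().
Step 2: Returns 43 * 5 = 215.
Step 3: result = 215

The answer is 215.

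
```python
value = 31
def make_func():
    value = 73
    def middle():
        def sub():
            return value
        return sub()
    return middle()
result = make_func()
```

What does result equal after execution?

Step 1: make_func() defines value = 73. middle() and sub() have no local value.
Step 2: sub() checks local (none), enclosing middle() (none), enclosing make_func() and finds value = 73.
Step 3: result = 73

The answer is 73.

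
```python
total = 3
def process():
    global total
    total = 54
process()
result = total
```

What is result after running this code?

Step 1: total = 3 globally.
Step 2: process() declares global total and sets it to 54.
Step 3: After process(), global total = 54. result = 54

The answer is 54.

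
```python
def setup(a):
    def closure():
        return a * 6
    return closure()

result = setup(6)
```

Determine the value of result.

Step 1: setup(6) binds parameter a = 6.
Step 2: closure() accesses a = 6 from enclosing scope.
Step 3: result = 6 * 6 = 36

The answer is 36.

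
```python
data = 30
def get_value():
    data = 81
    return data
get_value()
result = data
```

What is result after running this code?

Step 1: Global data = 30.
Step 2: get_value() creates local data = 81 (shadow, not modification).
Step 3: After get_value() returns, global data is unchanged. result = 30

The answer is 30.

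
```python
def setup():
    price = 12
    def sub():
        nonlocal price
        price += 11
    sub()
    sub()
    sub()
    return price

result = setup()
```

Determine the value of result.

Step 1: price starts at 12.
Step 2: sub() is called 3 times, each adding 11.
Step 3: price = 12 + 11 * 3 = 45

The answer is 45.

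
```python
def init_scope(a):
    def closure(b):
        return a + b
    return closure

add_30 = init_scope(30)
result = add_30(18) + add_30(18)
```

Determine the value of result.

Step 1: add_30 captures a = 30.
Step 2: add_30(18) = 30 + 18 = 48, called twice.
Step 3: result = 48 + 48 = 96

The answer is 96.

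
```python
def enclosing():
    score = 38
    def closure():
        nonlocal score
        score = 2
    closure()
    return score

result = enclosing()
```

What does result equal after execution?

Step 1: enclosing() sets score = 38.
Step 2: closure() uses nonlocal to reassign score = 2.
Step 3: result = 2

The answer is 2.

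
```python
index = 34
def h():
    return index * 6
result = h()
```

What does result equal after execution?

Step 1: index = 34 is defined globally.
Step 2: h() looks up index from global scope = 34, then computes 34 * 6 = 204.
Step 3: result = 204

The answer is 204.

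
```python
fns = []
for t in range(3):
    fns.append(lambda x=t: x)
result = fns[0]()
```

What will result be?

Step 1: Default argument x=t captures t's value at each iteration.
Step 2: fns[0] captured x = 0 when t was 0.
Step 3: result = 0

The answer is 0.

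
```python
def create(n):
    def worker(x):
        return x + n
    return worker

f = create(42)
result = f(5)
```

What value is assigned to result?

Step 1: create(42) creates a closure that captures n = 42.
Step 2: f(5) calls the closure with x = 5, returning 5 + 42 = 47.
Step 3: result = 47

The answer is 47.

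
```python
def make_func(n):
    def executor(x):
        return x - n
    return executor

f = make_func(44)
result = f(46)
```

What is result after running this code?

Step 1: make_func(44) creates a closure capturing n = 44.
Step 2: f(46) computes 46 - 44 = 2.
Step 3: result = 2

The answer is 2.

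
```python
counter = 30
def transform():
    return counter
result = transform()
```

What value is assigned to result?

Step 1: counter = 30 is defined in the global scope.
Step 2: transform() looks up counter. No local counter exists, so Python checks the global scope via LEGB rule and finds counter = 30.
Step 3: result = 30

The answer is 30.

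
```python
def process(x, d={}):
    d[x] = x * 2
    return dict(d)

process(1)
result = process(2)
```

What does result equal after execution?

Step 1: Mutable default dict is shared across calls.
Step 2: First call adds 1: 2. Second call adds 2: 4.
Step 3: result = {1: 2, 2: 4}

The answer is {1: 2, 2: 4}.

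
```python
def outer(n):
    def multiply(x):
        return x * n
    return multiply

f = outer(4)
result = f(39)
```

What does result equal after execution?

Step 1: outer(4) returns multiply closure with n = 4.
Step 2: f(39) computes 39 * 4 = 156.
Step 3: result = 156

The answer is 156.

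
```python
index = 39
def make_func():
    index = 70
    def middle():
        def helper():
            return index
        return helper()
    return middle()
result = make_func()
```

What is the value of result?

Step 1: make_func() defines index = 70. middle() and helper() have no local index.
Step 2: helper() checks local (none), enclosing middle() (none), enclosing make_func() and finds index = 70.
Step 3: result = 70

The answer is 70.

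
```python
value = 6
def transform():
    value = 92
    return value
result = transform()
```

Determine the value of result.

Step 1: Global value = 6.
Step 2: transform() creates local value = 92, shadowing the global.
Step 3: Returns local value = 92. result = 92

The answer is 92.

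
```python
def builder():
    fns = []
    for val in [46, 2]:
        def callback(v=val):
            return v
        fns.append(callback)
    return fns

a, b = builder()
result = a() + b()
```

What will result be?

Step 1: Default argument v=val captures val at each iteration.
Step 2: a() returns 46 (captured at first iteration), b() returns 2 (captured at second).
Step 3: result = 46 + 2 = 48

The answer is 48.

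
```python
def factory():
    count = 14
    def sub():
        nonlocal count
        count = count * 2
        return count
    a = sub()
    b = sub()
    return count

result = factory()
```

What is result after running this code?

Step 1: count starts at 14.
Step 2: First sub(): count = 14 * 2 = 28.
Step 3: Second sub(): count = 28 * 2 = 56.
Step 4: result = 56

The answer is 56.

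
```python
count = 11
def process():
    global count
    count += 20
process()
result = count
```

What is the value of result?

Step 1: count = 11 globally.
Step 2: process() modifies global count: count += 20 = 31.
Step 3: result = 31

The answer is 31.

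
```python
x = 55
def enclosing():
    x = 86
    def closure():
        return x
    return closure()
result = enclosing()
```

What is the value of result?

Step 1: x = 55 globally, but enclosing() defines x = 86 locally.
Step 2: closure() looks up x. Not in local scope, so checks enclosing scope (enclosing) and finds x = 86.
Step 3: result = 86

The answer is 86.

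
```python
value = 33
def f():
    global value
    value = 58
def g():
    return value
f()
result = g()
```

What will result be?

Step 1: value = 33.
Step 2: f() sets global value = 58.
Step 3: g() reads global value = 58. result = 58

The answer is 58.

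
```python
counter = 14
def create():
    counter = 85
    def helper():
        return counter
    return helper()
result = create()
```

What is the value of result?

Step 1: counter = 14 globally, but create() defines counter = 85 locally.
Step 2: helper() looks up counter. Not in local scope, so checks enclosing scope (create) and finds counter = 85.
Step 3: result = 85

The answer is 85.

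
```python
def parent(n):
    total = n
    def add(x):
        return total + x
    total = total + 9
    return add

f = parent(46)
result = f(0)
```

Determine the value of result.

Step 1: parent(46) sets total = 46, then total = 46 + 9 = 55.
Step 2: Closures capture by reference, so add sees total = 55.
Step 3: f(0) returns 55 + 0 = 55

The answer is 55.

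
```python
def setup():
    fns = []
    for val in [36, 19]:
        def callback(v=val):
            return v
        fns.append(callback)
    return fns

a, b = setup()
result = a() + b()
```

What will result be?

Step 1: Default argument v=val captures val at each iteration.
Step 2: a() returns 36 (captured at first iteration), b() returns 19 (captured at second).
Step 3: result = 36 + 19 = 55

The answer is 55.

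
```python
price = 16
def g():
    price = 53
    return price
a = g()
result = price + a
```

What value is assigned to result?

Step 1: Global price = 16. g() returns local price = 53.
Step 2: a = 53. Global price still = 16.
Step 3: result = 16 + 53 = 69

The answer is 69.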